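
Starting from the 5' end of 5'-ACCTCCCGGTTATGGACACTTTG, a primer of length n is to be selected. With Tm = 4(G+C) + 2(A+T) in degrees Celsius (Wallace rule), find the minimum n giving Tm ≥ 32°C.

First 8 bases: ACCTCCCG → Tm = 28°C (< 32°C)
First 9 bases: ACCTCCCGG → Tm = 32°C (≥ 32°C)
Each additional base adds 2°C (A/T) or 4°C (G/C), so Tm is non-decreasing in n; n = 9 is the first length to reach 32°C.

n = 9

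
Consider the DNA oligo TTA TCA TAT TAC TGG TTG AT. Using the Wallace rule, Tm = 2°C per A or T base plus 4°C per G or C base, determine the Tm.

A=5, T=10, C=2, G=3
A+T = 15, G+C = 5
Tm = 4·5 + 2·15 = 20 + 30 = 50°C

50°C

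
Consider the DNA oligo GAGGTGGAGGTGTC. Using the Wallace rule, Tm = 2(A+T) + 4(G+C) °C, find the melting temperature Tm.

Base counts: G=8, A=2, T=3, C=1
AT pairs contribute 5, GC pairs contribute 9.
Tm = 2×5 + 4×9 = 46°C

46°C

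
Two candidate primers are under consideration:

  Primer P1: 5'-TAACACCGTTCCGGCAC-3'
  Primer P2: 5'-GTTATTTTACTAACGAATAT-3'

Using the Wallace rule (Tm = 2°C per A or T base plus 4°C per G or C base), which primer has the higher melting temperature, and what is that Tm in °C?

Primer P1: A+T=7, G+C=10 → Tm = 2(7)+4(10) = 54°C
Primer P2: A+T=16, G+C=4 → Tm = 2(16)+4(4) = 48°C
54°C vs 48°C → primer P1 is higher.

Primer P1, 54°C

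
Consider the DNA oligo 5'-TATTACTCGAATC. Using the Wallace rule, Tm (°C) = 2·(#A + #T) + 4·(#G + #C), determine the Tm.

Scanning the sequence gives T=5, G=1, A=4, C=3.
AT pairs contribute 9, GC pairs contribute 4.
Tm = 4·4 + 2·9 = 16 + 18 = 34°C

34°C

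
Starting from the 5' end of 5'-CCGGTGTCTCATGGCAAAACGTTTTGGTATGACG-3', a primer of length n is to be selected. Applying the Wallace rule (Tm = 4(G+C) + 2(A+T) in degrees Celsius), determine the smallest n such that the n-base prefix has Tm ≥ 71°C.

n = 24

First 23 bases: CCGGTGTCTCATGGCAAAACGTT → Tm = 70°C (< 71°C)
First 24 bases: CCGGTGTCTCATGGCAAAACGTTT → Tm = 72°C (≥ 71°C)
Each additional base adds 2°C (A/T) or 4°C (G/C), so Tm is non-decreasing in n; n = 24 is the first length to reach 71°C.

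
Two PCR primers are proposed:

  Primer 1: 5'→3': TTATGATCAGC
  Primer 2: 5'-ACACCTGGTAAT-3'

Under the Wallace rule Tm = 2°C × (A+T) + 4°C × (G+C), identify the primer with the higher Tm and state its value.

Primer 1: A+T=7, G+C=4 → Tm = 2(7)+4(4) = 30°C
Primer 2: A+T=7, G+C=5 → Tm = 2(7)+4(5) = 34°C
30°C vs 34°C → primer 2 is higher.

Primer 2, 34°C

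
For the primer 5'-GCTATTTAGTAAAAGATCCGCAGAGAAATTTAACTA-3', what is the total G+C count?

Scanning the sequence gives A=15, G=6, C=5, T=10.
G+C = 6 + 5 = 11

11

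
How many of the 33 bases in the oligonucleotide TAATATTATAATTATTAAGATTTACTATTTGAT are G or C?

A=13, C=1, G=2, T=17
Total G or C: 2 + 1 = 3

3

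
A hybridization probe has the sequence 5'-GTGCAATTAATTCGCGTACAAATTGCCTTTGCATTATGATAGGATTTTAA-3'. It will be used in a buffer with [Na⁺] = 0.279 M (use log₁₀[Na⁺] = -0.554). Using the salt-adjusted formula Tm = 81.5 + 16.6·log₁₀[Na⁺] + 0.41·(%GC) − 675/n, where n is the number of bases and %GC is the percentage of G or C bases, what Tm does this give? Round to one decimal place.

Length n = 50. T=19, G=9, A=15, C=7
G+C = 16, so %GC = 16/50 × 100 = 32%
Salt term: 16.6 × (-0.554) = -9.196
GC term: 0.41 × 32 = 13.12; length term: −675/50 = −13.5
Tm = 81.5 + (-9.196) + 13.12 − 13.5 = 71.924 → 71.9°C

71.9°C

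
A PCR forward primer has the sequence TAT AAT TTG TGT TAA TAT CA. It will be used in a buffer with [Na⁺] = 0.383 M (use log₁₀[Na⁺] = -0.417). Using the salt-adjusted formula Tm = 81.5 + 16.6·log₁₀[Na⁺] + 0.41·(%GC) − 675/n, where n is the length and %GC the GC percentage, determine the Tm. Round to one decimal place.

47.0°C

Length n = 20. Base counts: T=10, G=2, A=7, C=1
G+C = 3, so %GC = 3/20 × 100 = 15%
Salt term: 16.6 × (-0.417) = -6.922
GC term: 0.41 × 15 = 6.15; length term: −675/20 = −33.75
Tm = 81.5 + (-6.922) + 6.15 − 33.75 = 46.978 → 47.0°C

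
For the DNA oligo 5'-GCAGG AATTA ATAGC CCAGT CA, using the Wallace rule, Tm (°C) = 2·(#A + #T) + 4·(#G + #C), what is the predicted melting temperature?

64°C

T=4, A=8, G=5, C=5
AT pairs contribute 12, GC pairs contribute 10.
Tm = 2(12) + 4(10) = 24 + 40 = 64°C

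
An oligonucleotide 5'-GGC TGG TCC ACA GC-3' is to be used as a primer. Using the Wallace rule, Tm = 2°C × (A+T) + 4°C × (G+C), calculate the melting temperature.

48°C

A=2, G=5, T=2, C=5
So N_AT = 4 and N_GC = 10.
Tm = 2(4) + 4(10) = 8 + 40 = 48°C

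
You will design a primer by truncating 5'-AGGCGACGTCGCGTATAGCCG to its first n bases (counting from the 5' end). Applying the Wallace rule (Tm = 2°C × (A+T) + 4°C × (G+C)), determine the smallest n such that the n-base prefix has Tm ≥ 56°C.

n = 18

First 17 bases: AGGCGACGTCGCGTATA → Tm = 54°C (< 56°C)
First 18 bases: AGGCGACGTCGCGTATAG → Tm = 58°C (≥ 56°C)
Since every base adds ≥2°C, Tm only increases with n, so the threshold is first crossed at n = 18.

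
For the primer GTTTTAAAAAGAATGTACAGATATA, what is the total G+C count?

5

Base counts: A=12, G=4, T=8, C=1
Total G or C: 4 + 1 = 5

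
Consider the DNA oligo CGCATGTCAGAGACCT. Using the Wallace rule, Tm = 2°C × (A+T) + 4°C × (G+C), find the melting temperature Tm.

50°C

A=4, C=5, G=4, T=3
So N_AT = 7 and N_GC = 9.
Tm = 2×7 + 4×9 = 50°C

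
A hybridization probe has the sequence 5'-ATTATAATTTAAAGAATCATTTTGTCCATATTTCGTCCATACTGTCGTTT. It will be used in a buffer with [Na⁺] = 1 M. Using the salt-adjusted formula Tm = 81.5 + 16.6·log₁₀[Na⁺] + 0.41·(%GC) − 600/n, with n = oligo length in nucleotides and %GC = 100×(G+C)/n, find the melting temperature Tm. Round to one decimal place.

80.2°C

Length n = 50. Base counts: G=5, T=23, A=14, C=8
G+C = 13, so %GC = 13/50 × 100 = 26%
Salt term: 16.6 × (0) = 0
GC term: 0.41 × 26 = 10.66; length term: −600/50 = −12
Tm = 81.5 + (0) + 10.66 − 12 = 80.16 → 80.2°C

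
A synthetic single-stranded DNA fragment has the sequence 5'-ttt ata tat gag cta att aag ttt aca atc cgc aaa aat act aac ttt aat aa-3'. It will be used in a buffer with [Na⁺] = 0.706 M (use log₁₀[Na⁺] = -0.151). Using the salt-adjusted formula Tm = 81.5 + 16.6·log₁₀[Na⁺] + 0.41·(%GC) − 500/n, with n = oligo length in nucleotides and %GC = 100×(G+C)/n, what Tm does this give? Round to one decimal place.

78.1°C

Length n = 53. Counting bases: T=19, A=23, G=4, C=7
G+C = 11, so %GC = 11/53 × 100 = 20.755%
Salt term: 16.6 × (-0.151) = -2.507
GC term: 0.41 × 20.755 = 8.51; length term: −500/53 = −9.434
Tm = 81.5 + (-2.507) + 8.51 − 9.434 = 78.069 → 78.1°C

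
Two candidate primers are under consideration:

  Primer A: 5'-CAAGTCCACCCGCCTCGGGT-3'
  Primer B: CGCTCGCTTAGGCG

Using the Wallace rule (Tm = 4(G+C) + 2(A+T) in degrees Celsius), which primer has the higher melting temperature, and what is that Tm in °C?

Primer A, 68°C

Primer A: A+T=6, G+C=14 → Tm = 2(6)+4(14) = 68°C
Primer B: A+T=4, G+C=10 → Tm = 2(4)+4(10) = 48°C
68°C vs 48°C → primer A is higher.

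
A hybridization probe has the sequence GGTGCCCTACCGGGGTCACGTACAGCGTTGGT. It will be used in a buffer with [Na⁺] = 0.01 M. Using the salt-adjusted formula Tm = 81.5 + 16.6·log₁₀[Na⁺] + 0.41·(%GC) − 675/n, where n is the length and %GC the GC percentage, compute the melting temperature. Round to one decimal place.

Length n = 32. Scanning the sequence gives A=4, T=7, C=9, G=12.
G+C = 21, so %GC = 21/32 × 100 = 65.625%
Salt term: 16.6 × (-2) = -33.2
GC term: 0.41 × 65.625 = 26.906; length term: −675/32 = −21.094
Tm = 81.5 + (-33.2) + 26.906 − 21.094 = 54.112 → 54.1°C

54.1°C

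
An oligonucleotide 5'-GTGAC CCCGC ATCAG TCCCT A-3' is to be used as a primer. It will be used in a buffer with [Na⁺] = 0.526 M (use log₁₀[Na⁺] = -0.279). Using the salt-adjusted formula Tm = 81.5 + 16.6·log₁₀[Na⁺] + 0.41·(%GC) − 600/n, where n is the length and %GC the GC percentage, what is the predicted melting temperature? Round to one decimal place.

73.7°C

Length n = 21. C=9, T=4, A=4, G=4
G+C = 13, so %GC = 13/21 × 100 = 61.905%
Salt term: 16.6 × (-0.279) = -4.631
GC term: 0.41 × 61.905 = 25.381; length term: −600/21 = −28.571
Tm = 81.5 + (-4.631) + 25.381 − 28.571 = 73.679 → 73.7°C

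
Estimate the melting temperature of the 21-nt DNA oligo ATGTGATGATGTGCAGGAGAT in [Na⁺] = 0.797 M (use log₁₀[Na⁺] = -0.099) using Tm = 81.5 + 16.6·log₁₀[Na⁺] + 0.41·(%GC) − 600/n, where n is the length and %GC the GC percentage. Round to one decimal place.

Length n = 21. Counting bases: A=6, T=6, G=8, C=1
G+C = 9, so %GC = 9/21 × 100 = 42.857%
Salt term: 16.6 × (-0.099) = -1.643
GC term: 0.41 × 42.857 = 17.571; length term: −600/21 = −28.571
Tm = 81.5 + (-1.643) + 17.571 − 28.571 = 68.857 → 68.9°C

68.9°C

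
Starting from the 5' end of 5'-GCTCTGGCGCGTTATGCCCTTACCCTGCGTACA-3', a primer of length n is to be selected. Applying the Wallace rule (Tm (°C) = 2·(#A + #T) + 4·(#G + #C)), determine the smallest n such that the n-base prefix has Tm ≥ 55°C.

First 16 bases: GCTCTGGCGCGTTATG → Tm = 52°C (< 55°C)
First 17 bases: GCTCTGGCGCGTTATGC → Tm = 56°C (≥ 55°C)
Each additional base adds 2°C (A/T) or 4°C (G/C), so Tm is non-decreasing in n; n = 17 is the first length to reach 55°C.

n = 17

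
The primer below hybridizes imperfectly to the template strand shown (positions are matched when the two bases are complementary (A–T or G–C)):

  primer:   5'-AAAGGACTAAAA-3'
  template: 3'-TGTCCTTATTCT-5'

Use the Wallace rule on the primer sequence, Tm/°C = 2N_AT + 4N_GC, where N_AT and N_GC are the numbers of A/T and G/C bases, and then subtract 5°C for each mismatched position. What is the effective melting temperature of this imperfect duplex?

15°C

Primer base counts: A=8, T=1, G=2, C=1 → A+T=9, G+C=3
Perfect-match Tm = 2(9) + 4(3) = 18 + 12 = 30°C
Mismatches (positions where the bases are not complementary): 3 (at positions 2, 7, 11)
Effective Tm = 30 − 3×5 = 30 − 15 = 15°C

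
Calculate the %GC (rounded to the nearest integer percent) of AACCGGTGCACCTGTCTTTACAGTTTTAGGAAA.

42%

Base counts: G=7, A=9, T=10, C=7
G+C = 7 + 7 = 14 out of 33 bases
%GC = 14/33 × 100 = 42.42% ≈ 42%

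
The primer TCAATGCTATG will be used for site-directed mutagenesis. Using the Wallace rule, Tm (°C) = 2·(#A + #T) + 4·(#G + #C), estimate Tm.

30°C

Scanning the sequence gives A=3, G=2, C=2, T=4.
So N_AT = 7 and N_GC = 4.
Tm = 2(7) + 4(4) = 14 + 16 = 30°C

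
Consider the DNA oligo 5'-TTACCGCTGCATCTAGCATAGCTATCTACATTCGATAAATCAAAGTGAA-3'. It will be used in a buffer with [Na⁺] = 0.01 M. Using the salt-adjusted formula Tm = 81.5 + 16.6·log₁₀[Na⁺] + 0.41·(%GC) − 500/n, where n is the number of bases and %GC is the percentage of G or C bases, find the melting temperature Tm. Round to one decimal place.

Length n = 49. Counting bases: T=14, C=11, A=17, G=7
G+C = 18, so %GC = 18/49 × 100 = 36.735%
Salt term: 16.6 × (-2) = -33.2
GC term: 0.41 × 36.735 = 15.061; length term: −500/49 = −10.204
Tm = 81.5 + (-33.2) + 15.061 − 10.204 = 53.157 → 53.2°C

53.2°C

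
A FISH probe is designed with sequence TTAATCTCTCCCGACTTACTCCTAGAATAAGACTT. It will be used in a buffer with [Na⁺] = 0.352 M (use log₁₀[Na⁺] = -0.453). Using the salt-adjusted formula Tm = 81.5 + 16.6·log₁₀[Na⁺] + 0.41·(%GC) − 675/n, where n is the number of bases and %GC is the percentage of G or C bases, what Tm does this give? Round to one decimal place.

Length n = 35. Counting bases: T=12, A=10, C=10, G=3
G+C = 13, so %GC = 13/35 × 100 = 37.143%
Salt term: 16.6 × (-0.453) = -7.52
GC term: 0.41 × 37.143 = 15.229; length term: −675/35 = −19.286
Tm = 81.5 + (-7.52) + 15.229 − 19.286 = 69.923 → 69.9°C

69.9°C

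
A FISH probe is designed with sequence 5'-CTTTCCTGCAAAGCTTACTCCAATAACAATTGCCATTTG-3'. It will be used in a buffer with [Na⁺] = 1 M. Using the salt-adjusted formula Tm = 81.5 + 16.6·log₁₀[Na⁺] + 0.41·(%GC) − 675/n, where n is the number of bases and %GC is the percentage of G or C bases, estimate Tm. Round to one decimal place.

80.0°C

Length n = 39. C=11, T=13, G=4, A=11
G+C = 15, so %GC = 15/39 × 100 = 38.462%
Salt term: 16.6 × (0) = 0
GC term: 0.41 × 38.462 = 15.769; length term: −675/39 = −17.308
Tm = 81.5 + (0) + 15.769 − 17.308 = 79.961 → 80.0°C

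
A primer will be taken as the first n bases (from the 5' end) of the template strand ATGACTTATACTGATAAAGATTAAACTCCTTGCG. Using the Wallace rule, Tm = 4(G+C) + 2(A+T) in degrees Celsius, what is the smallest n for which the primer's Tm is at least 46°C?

First 18 bases: ATGACTTATACTGATAAA → Tm = 44°C (< 46°C)
First 19 bases: ATGACTTATACTGATAAAG → Tm = 48°C (≥ 46°C)
Each additional base adds 2°C (A/T) or 4°C (G/C), so Tm is non-decreasing in n; n = 19 is the first length to reach 46°C.

n = 19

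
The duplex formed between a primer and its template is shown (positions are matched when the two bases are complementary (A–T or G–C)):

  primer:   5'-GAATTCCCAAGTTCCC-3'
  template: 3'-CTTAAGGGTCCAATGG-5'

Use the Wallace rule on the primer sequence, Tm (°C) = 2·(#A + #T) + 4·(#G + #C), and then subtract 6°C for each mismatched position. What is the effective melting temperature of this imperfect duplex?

36°C

Primer base counts: A=4, T=4, G=2, C=6 → A+T=8, G+C=8
Perfect-match Tm = 2(8) + 4(8) = 16 + 32 = 48°C
Mismatches (positions where the bases are not complementary): 2 (at positions 10, 14)
Effective Tm = 48 − 2×6 = 48 − 12 = 36°C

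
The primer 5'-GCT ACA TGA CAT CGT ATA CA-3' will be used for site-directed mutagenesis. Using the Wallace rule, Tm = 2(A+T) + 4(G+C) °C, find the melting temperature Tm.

Counting bases: C=5, A=7, T=5, G=3
A+T = 12, G+C = 8
Tm = 4·8 + 2·12 = 32 + 24 = 56°C

56°C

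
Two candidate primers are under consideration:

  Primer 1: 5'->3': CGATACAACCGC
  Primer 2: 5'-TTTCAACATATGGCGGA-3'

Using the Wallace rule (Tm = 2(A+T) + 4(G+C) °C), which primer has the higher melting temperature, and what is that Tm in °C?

Primer 1: A+T=5, G+C=7 → Tm = 2(5)+4(7) = 38°C
Primer 2: A+T=10, G+C=7 → Tm = 2(10)+4(7) = 48°C
38°C vs 48°C → primer 2 is higher.

Primer 2, 48°C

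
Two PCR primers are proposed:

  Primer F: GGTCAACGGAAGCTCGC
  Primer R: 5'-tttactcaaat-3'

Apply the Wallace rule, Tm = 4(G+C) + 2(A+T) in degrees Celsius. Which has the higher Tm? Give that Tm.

Primer F, 56°C

Primer F: A+T=6, G+C=11 → Tm = 2(6)+4(11) = 56°C
Primer R: A+T=9, G+C=2 → Tm = 2(9)+4(2) = 26°C
56°C vs 26°C → primer F is higher.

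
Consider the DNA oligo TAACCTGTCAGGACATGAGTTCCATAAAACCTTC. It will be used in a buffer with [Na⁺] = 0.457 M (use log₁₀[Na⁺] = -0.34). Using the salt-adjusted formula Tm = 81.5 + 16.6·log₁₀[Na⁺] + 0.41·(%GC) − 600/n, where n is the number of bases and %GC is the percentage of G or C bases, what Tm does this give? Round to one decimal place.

Length n = 34. Base counts: C=9, A=11, G=5, T=9
G+C = 14, so %GC = 14/34 × 100 = 41.176%
Salt term: 16.6 × (-0.34) = -5.644
GC term: 0.41 × 41.176 = 16.882; length term: −600/34 = −17.647
Tm = 81.5 + (-5.644) + 16.882 − 17.647 = 75.091 → 75.1°C

75.1°C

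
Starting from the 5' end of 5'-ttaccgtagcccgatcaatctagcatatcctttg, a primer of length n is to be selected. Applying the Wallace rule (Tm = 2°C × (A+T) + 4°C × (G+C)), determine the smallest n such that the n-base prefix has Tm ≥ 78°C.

First 26 bases: TTACCGTAGCCCGATCAATCTAGCAT → Tm = 76°C (< 78°C)
First 27 bases: TTACCGTAGCCCGATCAATCTAGCATA → Tm = 78°C (≥ 78°C)
Each additional base adds 2°C (A/T) or 4°C (G/C), so Tm is non-decreasing in n; n = 27 is the first length to reach 78°C.

n = 27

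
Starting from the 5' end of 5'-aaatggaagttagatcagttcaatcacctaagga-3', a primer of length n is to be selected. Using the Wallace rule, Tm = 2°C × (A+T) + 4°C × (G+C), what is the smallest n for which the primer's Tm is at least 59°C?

n = 23

First 22 bases: AAATGGAAGTTAGATCAGTTCA → Tm = 58°C (< 59°C)
First 23 bases: AAATGGAAGTTAGATCAGTTCAA → Tm = 60°C (≥ 59°C)
Since every base adds ≥2°C, Tm only increases with n, so the threshold is first crossed at n = 23.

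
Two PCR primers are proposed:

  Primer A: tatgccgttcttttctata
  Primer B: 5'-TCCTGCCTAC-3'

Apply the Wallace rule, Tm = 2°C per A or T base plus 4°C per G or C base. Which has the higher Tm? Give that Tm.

Primer A: A+T=13, G+C=6 → Tm = 2(13)+4(6) = 50°C
Primer B: A+T=4, G+C=6 → Tm = 2(4)+4(6) = 32°C
50°C vs 32°C → primer A is higher.

Primer A, 50°C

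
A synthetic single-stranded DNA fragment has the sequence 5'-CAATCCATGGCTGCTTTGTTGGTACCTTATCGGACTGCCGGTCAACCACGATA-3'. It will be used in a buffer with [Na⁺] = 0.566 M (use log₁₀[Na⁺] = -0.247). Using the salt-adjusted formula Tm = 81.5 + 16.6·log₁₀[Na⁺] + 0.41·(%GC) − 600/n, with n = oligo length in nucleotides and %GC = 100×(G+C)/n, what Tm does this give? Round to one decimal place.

Length n = 53. Counting bases: G=12, A=11, T=15, C=15
G+C = 27, so %GC = 27/53 × 100 = 50.943%
Salt term: 16.6 × (-0.247) = -4.1
GC term: 0.41 × 50.943 = 20.887; length term: −600/53 = −11.321
Tm = 81.5 + (-4.1) + 20.887 − 11.321 = 86.966 → 87.0°C

87.0°C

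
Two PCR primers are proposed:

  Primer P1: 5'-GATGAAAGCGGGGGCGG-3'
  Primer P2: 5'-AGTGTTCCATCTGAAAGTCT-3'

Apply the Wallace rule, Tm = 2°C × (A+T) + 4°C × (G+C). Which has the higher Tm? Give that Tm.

Primer P1: A+T=5, G+C=12 → Tm = 2(5)+4(12) = 58°C
Primer P2: A+T=12, G+C=8 → Tm = 2(12)+4(8) = 56°C
58°C vs 56°C → primer P1 is higher.

Primer P1, 58°C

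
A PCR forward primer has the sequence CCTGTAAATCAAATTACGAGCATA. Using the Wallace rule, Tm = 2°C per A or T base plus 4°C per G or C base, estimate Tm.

64°C

Counting bases: C=5, A=10, T=6, G=3
AT pairs contribute 16, GC pairs contribute 8.
Tm = 2(16) + 4(8) = 32 + 32 = 64°C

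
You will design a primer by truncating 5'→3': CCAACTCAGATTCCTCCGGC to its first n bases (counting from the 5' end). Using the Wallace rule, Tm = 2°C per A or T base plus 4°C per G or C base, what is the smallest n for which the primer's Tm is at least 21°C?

First 6 bases: CCAACT → Tm = 18°C (< 21°C)
First 7 bases: CCAACTC → Tm = 22°C (≥ 21°C)
Since every base adds ≥2°C, Tm only increases with n, so the threshold is first crossed at n = 7.

n = 7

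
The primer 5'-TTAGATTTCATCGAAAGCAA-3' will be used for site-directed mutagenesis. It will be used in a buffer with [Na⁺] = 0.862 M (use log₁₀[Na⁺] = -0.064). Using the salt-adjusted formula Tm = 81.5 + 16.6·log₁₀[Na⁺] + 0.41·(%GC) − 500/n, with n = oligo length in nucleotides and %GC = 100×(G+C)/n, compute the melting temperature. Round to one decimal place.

67.7°C

Length n = 20. Scanning the sequence gives T=6, G=3, C=3, A=8.
G+C = 6, so %GC = 6/20 × 100 = 30%
Salt term: 16.6 × (-0.064) = -1.062
GC term: 0.41 × 30 = 12.3; length term: −500/20 = −25
Tm = 81.5 + (-1.062) + 12.3 − 25 = 67.738 → 67.7°C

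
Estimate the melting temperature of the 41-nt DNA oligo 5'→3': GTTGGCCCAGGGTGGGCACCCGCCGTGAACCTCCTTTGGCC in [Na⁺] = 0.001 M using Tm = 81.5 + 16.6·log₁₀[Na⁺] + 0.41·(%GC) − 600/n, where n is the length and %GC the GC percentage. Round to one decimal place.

46.1°C

Length n = 41. Counting bases: C=15, T=8, G=14, A=4
G+C = 29, so %GC = 29/41 × 100 = 70.732%
Salt term: 16.6 × (-3) = -49.8
GC term: 0.41 × 70.732 = 29; length term: −600/41 = −14.634
Tm = 81.5 + (-49.8) + 29 − 14.634 = 46.066 → 46.1°C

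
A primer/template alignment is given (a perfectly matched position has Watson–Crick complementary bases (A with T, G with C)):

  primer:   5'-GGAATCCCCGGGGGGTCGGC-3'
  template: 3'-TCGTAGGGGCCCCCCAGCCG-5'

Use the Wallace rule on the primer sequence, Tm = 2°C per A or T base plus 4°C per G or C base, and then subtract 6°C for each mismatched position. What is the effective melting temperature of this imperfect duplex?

Primer base counts: A=2, T=2, G=10, C=6 → A+T=4, G+C=16
Perfect-match Tm = 2(4) + 4(16) = 8 + 64 = 72°C
Mismatches (positions where the bases are not complementary): 2 (at positions 1, 3)
Effective Tm = 72 − 2×6 = 72 − 12 = 60°C

60°C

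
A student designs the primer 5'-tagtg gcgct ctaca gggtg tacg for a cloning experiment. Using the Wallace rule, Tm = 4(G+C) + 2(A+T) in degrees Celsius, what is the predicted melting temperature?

Scanning the sequence gives T=6, A=4, G=9, C=5.
AT pairs contribute 10, GC pairs contribute 14.
Tm = 4·14 + 2·10 = 56 + 20 = 76°C

76°C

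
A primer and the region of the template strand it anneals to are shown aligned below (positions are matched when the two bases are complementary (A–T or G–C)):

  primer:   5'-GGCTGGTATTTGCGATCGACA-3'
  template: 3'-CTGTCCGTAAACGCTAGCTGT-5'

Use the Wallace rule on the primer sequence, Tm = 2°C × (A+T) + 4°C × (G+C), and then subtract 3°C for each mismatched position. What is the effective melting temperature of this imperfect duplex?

55°C

Primer base counts: A=4, T=6, G=7, C=4 → A+T=10, G+C=11
Perfect-match Tm = 2(10) + 4(11) = 20 + 44 = 64°C
Mismatches (positions where the bases are not complementary): 3 (at positions 2, 4, 7)
Effective Tm = 64 − 3×3 = 64 − 9 = 55°C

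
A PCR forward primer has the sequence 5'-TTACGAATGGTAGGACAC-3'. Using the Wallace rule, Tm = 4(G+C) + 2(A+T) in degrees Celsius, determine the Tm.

52°C

Counting bases: G=5, C=3, T=4, A=6
So N_AT = 10 and N_GC = 8.
Tm = 4·8 + 2·10 = 32 + 20 = 52°C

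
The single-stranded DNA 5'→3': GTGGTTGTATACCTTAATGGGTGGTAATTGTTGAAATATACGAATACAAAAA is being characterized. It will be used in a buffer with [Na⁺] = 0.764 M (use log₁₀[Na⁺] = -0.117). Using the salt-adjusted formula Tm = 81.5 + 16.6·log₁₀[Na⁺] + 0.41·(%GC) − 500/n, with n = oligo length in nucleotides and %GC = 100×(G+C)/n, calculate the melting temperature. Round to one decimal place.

Length n = 52. Base counts: C=4, T=17, G=12, A=19
G+C = 16, so %GC = 16/52 × 100 = 30.769%
Salt term: 16.6 × (-0.117) = -1.942
GC term: 0.41 × 30.769 = 12.615; length term: −500/52 = −9.615
Tm = 81.5 + (-1.942) + 12.615 − 9.615 = 82.558 → 82.6°C

82.6°C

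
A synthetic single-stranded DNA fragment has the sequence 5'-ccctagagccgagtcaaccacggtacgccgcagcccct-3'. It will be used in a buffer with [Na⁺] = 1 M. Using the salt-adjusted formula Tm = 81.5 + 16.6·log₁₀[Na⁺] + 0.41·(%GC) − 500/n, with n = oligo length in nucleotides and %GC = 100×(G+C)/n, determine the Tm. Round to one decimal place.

Length n = 38. Scanning the sequence gives G=9, C=17, A=8, T=4.
G+C = 26, so %GC = 26/38 × 100 = 68.421%
Salt term: 16.6 × (0) = 0
GC term: 0.41 × 68.421 = 28.053; length term: −500/38 = −13.158
Tm = 81.5 + (0) + 28.053 − 13.158 = 96.395 → 96.4°C

96.4°C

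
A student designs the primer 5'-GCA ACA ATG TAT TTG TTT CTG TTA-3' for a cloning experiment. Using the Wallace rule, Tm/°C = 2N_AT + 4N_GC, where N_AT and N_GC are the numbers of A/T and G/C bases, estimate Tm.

Scanning the sequence gives G=4, T=11, C=3, A=6.
A+T = 17, G+C = 7
Tm = 2(17) + 4(7) = 34 + 28 = 62°C

62°C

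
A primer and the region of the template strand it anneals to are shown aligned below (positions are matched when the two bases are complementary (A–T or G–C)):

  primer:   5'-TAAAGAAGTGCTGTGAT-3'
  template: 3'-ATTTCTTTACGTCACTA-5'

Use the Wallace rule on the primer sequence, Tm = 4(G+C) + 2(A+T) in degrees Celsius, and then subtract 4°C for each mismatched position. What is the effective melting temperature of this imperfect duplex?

Primer base counts: A=6, T=5, G=5, C=1 → A+T=11, G+C=6
Perfect-match Tm = 2(11) + 4(6) = 22 + 24 = 46°C
Mismatches (positions where the bases are not complementary): 2 (at positions 8, 12)
Effective Tm = 46 − 2×4 = 46 − 8 = 38°C

38°C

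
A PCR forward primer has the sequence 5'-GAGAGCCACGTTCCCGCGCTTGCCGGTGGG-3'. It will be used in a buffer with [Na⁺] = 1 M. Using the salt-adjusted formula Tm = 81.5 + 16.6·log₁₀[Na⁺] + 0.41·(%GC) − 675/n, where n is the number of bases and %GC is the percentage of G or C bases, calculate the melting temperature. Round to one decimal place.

89.1°C

Length n = 30. G=12, A=3, T=5, C=10
G+C = 22, so %GC = 22/30 × 100 = 73.333%
Salt term: 16.6 × (0) = 0
GC term: 0.41 × 73.333 = 30.067; length term: −675/30 = −22.5
Tm = 81.5 + (0) + 30.067 − 22.5 = 89.067 → 89.1°C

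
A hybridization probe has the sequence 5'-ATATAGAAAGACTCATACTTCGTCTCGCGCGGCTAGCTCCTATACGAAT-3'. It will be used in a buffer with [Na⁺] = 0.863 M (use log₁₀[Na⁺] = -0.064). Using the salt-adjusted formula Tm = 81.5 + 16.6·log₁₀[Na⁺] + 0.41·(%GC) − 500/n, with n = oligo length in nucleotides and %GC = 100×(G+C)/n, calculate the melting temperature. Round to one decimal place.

Length n = 49. T=13, A=14, C=13, G=9
G+C = 22, so %GC = 22/49 × 100 = 44.898%
Salt term: 16.6 × (-0.064) = -1.062
GC term: 0.41 × 44.898 = 18.408; length term: −500/49 = −10.204
Tm = 81.5 + (-1.062) + 18.408 − 10.204 = 88.642 → 88.6°C

88.6°C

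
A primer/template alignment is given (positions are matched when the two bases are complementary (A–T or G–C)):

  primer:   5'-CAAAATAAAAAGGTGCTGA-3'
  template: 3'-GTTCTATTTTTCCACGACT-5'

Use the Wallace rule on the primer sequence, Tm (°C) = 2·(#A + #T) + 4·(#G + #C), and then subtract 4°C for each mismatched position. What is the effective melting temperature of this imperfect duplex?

Primer base counts: A=10, T=3, G=4, C=2 → A+T=13, G+C=6
Perfect-match Tm = 2(13) + 4(6) = 26 + 24 = 50°C
Mismatches (positions where the bases are not complementary): 1 (at position 4)
Effective Tm = 50 − 1×4 = 50 − 4 = 46°C

46°C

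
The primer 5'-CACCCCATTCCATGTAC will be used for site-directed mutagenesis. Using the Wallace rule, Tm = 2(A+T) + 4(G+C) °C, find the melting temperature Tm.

A=4, C=8, G=1, T=4
So N_AT = 8 and N_GC = 9.
Tm = 2(8) + 4(9) = 16 + 36 = 52°C

52°C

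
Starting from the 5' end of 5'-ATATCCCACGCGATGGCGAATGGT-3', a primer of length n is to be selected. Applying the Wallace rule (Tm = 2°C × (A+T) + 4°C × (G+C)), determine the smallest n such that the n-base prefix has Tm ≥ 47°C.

First 15 bases: ATATCCCACGCGATG → Tm = 46°C (< 47°C)
First 16 bases: ATATCCCACGCGATGG → Tm = 50°C (≥ 47°C)
Since every base adds ≥2°C, Tm only increases with n, so the threshold is first crossed at n = 16.

n = 16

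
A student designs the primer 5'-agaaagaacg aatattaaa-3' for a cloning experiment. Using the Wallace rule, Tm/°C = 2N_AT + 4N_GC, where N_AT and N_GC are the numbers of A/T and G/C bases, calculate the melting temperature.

46°C

Counting bases: C=1, G=3, T=3, A=12
So N_AT = 15 and N_GC = 4.
Tm = 4·4 + 2·15 = 16 + 30 = 46°C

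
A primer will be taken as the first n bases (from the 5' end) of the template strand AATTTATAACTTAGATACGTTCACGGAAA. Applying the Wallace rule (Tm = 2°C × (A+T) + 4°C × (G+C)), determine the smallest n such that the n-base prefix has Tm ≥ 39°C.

n = 18

First 17 bases: AATTTATAACTTAGATA → Tm = 38°C (< 39°C)
First 18 bases: AATTTATAACTTAGATAC → Tm = 42°C (≥ 39°C)
Each additional base adds 2°C (A/T) or 4°C (G/C), so Tm is non-decreasing in n; n = 18 is the first length to reach 39°C.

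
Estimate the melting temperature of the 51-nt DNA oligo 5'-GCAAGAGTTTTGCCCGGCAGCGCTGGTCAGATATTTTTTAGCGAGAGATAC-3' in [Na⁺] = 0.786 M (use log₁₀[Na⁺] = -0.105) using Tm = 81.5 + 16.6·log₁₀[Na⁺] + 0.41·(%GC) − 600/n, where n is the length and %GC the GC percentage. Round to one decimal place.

Length n = 51. T=14, G=15, C=10, A=12
G+C = 25, so %GC = 25/51 × 100 = 49.02%
Salt term: 16.6 × (-0.105) = -1.743
GC term: 0.41 × 49.02 = 20.098; length term: −600/51 = −11.765
Tm = 81.5 + (-1.743) + 20.098 − 11.765 = 88.09 → 88.1°C

88.1°C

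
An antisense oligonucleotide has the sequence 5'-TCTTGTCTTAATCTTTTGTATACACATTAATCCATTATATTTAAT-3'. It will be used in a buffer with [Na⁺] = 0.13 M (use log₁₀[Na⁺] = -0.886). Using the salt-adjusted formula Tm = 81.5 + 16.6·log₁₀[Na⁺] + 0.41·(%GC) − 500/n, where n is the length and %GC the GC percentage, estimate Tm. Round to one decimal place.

Length n = 45. Counting bases: G=2, T=23, A=13, C=7
G+C = 9, so %GC = 9/45 × 100 = 20%
Salt term: 16.6 × (-0.886) = -14.708
GC term: 0.41 × 20 = 8.2; length term: −500/45 = −11.111
Tm = 81.5 + (-14.708) + 8.2 − 11.111 = 63.881 → 63.9°C

63.9°C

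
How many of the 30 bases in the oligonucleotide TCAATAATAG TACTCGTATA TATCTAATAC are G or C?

7

Scanning the sequence gives G=2, C=5, T=11, A=12.
Total G or C: 2 + 5 = 7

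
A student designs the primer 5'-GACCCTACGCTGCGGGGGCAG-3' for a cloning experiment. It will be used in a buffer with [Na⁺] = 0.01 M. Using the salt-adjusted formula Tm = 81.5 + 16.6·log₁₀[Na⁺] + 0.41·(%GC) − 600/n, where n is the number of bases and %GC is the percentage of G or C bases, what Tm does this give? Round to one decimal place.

51.0°C

Length n = 21. Base counts: A=3, G=9, C=7, T=2
G+C = 16, so %GC = 16/21 × 100 = 76.19%
Salt term: 16.6 × (-2) = -33.2
GC term: 0.41 × 76.19 = 31.238; length term: −600/21 = −28.571
Tm = 81.5 + (-33.2) + 31.238 − 28.571 = 50.967 → 51.0°C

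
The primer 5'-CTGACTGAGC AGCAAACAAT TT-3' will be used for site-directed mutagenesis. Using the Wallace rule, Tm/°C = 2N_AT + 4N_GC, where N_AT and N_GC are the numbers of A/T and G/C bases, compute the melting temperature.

62°C

G=4, C=5, T=5, A=8
A+T = 13, G+C = 9
Tm = 4·9 + 2·13 = 36 + 26 = 62°C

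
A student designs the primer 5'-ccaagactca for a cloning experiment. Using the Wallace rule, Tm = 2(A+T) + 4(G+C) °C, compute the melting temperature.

30°C

G=1, C=4, T=1, A=4
A+T = 5, G+C = 5
Tm = 4·5 + 2·5 = 20 + 10 = 30°C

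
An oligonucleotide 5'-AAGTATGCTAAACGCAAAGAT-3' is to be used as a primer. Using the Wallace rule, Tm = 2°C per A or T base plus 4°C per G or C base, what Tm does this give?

56°C

Counting bases: T=4, A=10, G=4, C=3
A+T = 14, G+C = 7
Tm = 4·7 + 2·14 = 28 + 28 = 56°C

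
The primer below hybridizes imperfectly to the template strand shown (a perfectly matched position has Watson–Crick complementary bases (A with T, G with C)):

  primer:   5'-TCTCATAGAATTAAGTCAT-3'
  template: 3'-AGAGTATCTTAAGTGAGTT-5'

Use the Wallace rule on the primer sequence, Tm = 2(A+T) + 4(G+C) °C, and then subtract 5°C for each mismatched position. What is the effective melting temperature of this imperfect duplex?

Primer base counts: A=7, T=7, G=2, C=3 → A+T=14, G+C=5
Perfect-match Tm = 2(14) + 4(5) = 28 + 20 = 48°C
Mismatches (positions where the bases are not complementary): 3 (at positions 13, 15, 19)
Effective Tm = 48 − 3×5 = 48 − 15 = 33°C

33°C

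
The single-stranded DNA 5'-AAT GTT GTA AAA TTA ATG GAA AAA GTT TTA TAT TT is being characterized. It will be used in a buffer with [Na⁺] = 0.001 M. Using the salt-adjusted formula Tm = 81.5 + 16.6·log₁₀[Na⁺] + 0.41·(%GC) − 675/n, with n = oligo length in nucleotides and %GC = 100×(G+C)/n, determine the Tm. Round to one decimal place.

18.3°C

Length n = 35. A=15, T=15, G=5, C=0
G+C = 5, so %GC = 5/35 × 100 = 14.286%
Salt term: 16.6 × (-3) = -49.8
GC term: 0.41 × 14.286 = 5.857; length term: −675/35 = −19.286
Tm = 81.5 + (-49.8) + 5.857 − 19.286 = 18.271 → 18.3°C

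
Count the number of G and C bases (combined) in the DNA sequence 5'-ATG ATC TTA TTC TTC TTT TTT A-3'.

4

Base counts: G=1, T=14, A=4, C=3
Total G or C: 1 + 3 = 4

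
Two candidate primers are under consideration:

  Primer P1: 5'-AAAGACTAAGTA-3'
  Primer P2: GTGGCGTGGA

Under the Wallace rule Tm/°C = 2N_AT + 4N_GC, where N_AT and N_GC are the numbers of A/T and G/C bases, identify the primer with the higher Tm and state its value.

Primer P2, 34°C

Primer P1: A+T=9, G+C=3 → Tm = 2(9)+4(3) = 30°C
Primer P2: A+T=3, G+C=7 → Tm = 2(3)+4(7) = 34°C
30°C vs 34°C → primer P2 is higher.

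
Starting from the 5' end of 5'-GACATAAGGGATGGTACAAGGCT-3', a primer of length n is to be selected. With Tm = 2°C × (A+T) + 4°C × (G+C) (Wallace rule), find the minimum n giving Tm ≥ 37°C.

n = 13

First 12 bases: GACATAAGGGAT → Tm = 34°C (< 37°C)
First 13 bases: GACATAAGGGATG → Tm = 38°C (≥ 37°C)
Since every base adds ≥2°C, Tm only increases with n, so the threshold is first crossed at n = 13.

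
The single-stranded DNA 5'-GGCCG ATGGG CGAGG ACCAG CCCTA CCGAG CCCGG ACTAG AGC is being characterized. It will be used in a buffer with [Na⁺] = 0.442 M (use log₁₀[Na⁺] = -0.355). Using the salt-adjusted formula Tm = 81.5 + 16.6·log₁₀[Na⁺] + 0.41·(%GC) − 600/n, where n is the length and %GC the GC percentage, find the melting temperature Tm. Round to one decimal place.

91.2°C

Length n = 43. Base counts: T=3, G=16, C=15, A=9
G+C = 31, so %GC = 31/43 × 100 = 72.093%
Salt term: 16.6 × (-0.355) = -5.893
GC term: 0.41 × 72.093 = 29.558; length term: −600/43 = −13.953
Tm = 81.5 + (-5.893) + 29.558 − 13.953 = 91.212 → 91.2°C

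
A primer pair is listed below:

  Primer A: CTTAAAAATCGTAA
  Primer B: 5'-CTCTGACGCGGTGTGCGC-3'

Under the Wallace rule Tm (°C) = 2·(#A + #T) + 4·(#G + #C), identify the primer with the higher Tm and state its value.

Primer B, 62°C

Primer A: A+T=11, G+C=3 → Tm = 2(11)+4(3) = 34°C
Primer B: A+T=5, G+C=13 → Tm = 2(5)+4(13) = 62°C
34°C vs 62°C → primer B is higher.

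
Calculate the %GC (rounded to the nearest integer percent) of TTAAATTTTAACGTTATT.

Counting bases: A=6, C=1, G=1, T=10
G+C = 1 + 1 = 2 out of 18 bases
%GC = 2/18 × 100 = 11.11% ≈ 11%

11%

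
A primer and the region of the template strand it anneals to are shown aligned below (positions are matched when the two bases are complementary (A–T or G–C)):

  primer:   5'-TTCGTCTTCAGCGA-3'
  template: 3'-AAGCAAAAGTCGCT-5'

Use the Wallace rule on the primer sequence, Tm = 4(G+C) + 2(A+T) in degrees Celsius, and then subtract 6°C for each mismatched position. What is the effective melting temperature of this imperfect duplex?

36°C

Primer base counts: A=2, T=5, G=3, C=4 → A+T=7, G+C=7
Perfect-match Tm = 2(7) + 4(7) = 14 + 28 = 42°C
Mismatches (positions where the bases are not complementary): 1 (at position 6)
Effective Tm = 42 − 1×6 = 42 − 6 = 36°C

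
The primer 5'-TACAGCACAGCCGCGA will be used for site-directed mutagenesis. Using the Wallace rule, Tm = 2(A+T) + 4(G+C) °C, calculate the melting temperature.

Scanning the sequence gives A=5, G=4, T=1, C=6.
AT pairs contribute 6, GC pairs contribute 10.
Tm = 2(6) + 4(10) = 12 + 40 = 52°C

52°C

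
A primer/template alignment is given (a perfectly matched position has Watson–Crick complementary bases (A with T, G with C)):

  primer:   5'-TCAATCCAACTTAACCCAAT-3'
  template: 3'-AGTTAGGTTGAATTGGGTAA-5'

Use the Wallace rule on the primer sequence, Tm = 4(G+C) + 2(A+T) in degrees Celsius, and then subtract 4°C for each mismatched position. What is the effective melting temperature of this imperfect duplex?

Primer base counts: A=8, T=5, G=0, C=7 → A+T=13, G+C=7
Perfect-match Tm = 2(13) + 4(7) = 26 + 28 = 54°C
Mismatches (positions where the bases are not complementary): 1 (at position 19)
Effective Tm = 54 − 1×4 = 54 − 4 = 50°C

50°C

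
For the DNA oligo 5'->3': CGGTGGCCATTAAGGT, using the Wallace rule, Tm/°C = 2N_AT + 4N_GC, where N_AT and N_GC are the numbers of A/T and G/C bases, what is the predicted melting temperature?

50°C

Scanning the sequence gives G=6, T=4, A=3, C=3.
A+T = 7, G+C = 9
Tm = 4·9 + 2·7 = 36 + 14 = 50°C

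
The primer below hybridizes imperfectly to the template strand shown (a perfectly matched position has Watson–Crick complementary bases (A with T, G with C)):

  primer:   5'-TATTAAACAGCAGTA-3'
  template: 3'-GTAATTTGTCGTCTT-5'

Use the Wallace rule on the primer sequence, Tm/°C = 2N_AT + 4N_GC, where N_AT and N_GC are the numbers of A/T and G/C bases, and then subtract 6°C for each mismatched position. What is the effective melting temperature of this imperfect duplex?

26°C

Primer base counts: A=7, T=4, G=2, C=2 → A+T=11, G+C=4
Perfect-match Tm = 2(11) + 4(4) = 22 + 16 = 38°C
Mismatches (positions where the bases are not complementary): 2 (at positions 1, 14)
Effective Tm = 38 − 2×6 = 38 − 12 = 26°C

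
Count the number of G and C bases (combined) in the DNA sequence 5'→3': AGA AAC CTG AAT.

Scanning the sequence gives A=6, G=2, C=2, T=2.
Total G or C: 2 + 2 = 4

4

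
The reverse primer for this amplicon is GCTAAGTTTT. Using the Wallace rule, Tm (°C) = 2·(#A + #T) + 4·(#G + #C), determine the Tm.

T=5, G=2, C=1, A=2
AT pairs contribute 7, GC pairs contribute 3.
Tm = 2×7 + 4×3 = 26°C

26°C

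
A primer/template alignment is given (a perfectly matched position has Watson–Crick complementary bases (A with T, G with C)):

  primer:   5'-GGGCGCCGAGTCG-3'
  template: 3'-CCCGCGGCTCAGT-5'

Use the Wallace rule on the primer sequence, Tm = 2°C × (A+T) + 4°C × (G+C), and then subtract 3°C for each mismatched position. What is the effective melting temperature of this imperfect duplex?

45°C

Primer base counts: A=1, T=1, G=7, C=4 → A+T=2, G+C=11
Perfect-match Tm = 2(2) + 4(11) = 4 + 44 = 48°C
Mismatches (positions where the bases are not complementary): 1 (at position 13)
Effective Tm = 48 − 1×3 = 48 − 3 = 45°C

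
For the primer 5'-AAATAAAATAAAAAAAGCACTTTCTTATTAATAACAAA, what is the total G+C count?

Scanning the sequence gives G=1, A=23, C=4, T=10.
G+C = 1 + 4 = 5

5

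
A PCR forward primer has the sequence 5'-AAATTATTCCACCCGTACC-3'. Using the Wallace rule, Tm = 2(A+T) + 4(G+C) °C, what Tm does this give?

A=6, G=1, C=7, T=5
A+T = 11, G+C = 8
Tm = 2×11 + 4×8 = 54°C

54°C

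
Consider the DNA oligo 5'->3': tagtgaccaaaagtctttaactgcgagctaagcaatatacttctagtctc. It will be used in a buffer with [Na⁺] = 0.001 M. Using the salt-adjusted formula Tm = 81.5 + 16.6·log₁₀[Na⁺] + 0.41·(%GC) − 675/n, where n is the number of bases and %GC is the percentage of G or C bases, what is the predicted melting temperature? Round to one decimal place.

33.8°C

Length n = 50. Scanning the sequence gives A=16, T=15, G=8, C=11.
G+C = 19, so %GC = 19/50 × 100 = 38%
Salt term: 16.6 × (-3) = -49.8
GC term: 0.41 × 38 = 15.58; length term: −675/50 = −13.5
Tm = 81.5 + (-49.8) + 15.58 − 13.5 = 33.78 → 33.8°C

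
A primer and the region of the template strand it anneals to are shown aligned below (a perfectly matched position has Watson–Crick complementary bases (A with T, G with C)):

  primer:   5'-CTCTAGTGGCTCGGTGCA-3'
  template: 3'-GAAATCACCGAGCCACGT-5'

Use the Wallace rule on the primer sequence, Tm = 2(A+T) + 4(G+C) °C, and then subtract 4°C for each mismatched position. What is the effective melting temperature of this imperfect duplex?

Primer base counts: A=2, T=5, G=6, C=5 → A+T=7, G+C=11
Perfect-match Tm = 2(7) + 4(11) = 14 + 44 = 58°C
Mismatches (positions where the bases are not complementary): 1 (at position 3)
Effective Tm = 58 − 1×4 = 58 − 4 = 54°C

54°C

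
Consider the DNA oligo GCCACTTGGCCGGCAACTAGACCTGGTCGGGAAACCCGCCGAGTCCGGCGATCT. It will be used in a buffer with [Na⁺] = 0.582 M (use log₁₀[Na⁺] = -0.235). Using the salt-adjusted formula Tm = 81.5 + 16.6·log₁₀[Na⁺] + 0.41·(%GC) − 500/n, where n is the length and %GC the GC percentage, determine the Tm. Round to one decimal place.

95.7°C

Length n = 54. Base counts: G=17, C=19, T=8, A=10
G+C = 36, so %GC = 36/54 × 100 = 66.667%
Salt term: 16.6 × (-0.235) = -3.901
GC term: 0.41 × 66.667 = 27.333; length term: −500/54 = −9.259
Tm = 81.5 + (-3.901) + 27.333 − 9.259 = 95.673 → 95.7°C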